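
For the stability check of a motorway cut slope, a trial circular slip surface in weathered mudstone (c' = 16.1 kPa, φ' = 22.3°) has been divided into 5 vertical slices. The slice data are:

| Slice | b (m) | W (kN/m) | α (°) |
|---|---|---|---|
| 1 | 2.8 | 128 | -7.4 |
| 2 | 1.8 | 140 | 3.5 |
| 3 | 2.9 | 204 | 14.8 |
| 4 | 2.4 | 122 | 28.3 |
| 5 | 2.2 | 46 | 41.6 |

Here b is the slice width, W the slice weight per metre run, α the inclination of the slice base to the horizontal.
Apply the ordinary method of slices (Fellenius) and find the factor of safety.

Ordinary method of slices: FS = Σ[c'·Δl_i + (W_i cosα_i)·tanφ'] / Σ W_i sinα_i, with Δl_i = b_i / cosα_i.
Slice 1: Δl = 2.8/cos(-7.4°) = 2.824 m; N'_1 = 128·cos(-7.4°) = 126.9; c'Δl = 45.46; W sinα = -16.5
Slice 2: Δl = 1.8/cos3.5° = 1.803 m; N'_2 = 140·cos3.5° = 139.7; c'Δl = 29.03; W sinα = 8.5
Slice 3: Δl = 2.9/cos14.8° = 3.000 m; N'_3 = 204·cos14.8° = 197.2; c'Δl = 48.29; W sinα = 52.1
Slice 4: Δl = 2.4/cos28.3° = 2.726 m; N'_4 = 122·cos28.3° = 107.4; c'Δl = 43.89; W sinα = 57.8
Slice 5: Δl = 2.2/cos41.6° = 2.942 m; N'_5 = 46·cos41.6° = 34.4; c'Δl = 47.37; W sinα = 30.5
Σc'Δl = 214.0 kN/m; ΣN' = 605.7 kN/m; ΣW sinα = 132.6 kN/m
Resisting = 214.0 + 605.7·tan22.3° = 214.0 + 248.4 = 462.5 kN/m
FS = 462.5 / 132.6 = 3.489

FS = 3.49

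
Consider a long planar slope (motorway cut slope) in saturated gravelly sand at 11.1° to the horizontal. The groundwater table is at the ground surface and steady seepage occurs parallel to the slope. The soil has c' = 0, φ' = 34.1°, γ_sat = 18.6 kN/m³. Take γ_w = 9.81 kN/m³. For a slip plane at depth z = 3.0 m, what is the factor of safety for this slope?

FS = 1.63

With seepage parallel to the slope and the water table at the surface, the effective normal stress on the slip plane uses the buoyant unit weight γ' = γ_sat − γ_w while the driving shear stress uses γ_sat:
FS = [c' + γ' z cos²β tanφ'] / [γ_sat z sinβ cosβ]
(For c' = 0 this reduces to FS = (γ'/γ_sat)·tanφ'/tanβ.)
γ' = 18.6 − 9.81 = 8.79 kN/m³
Numerator = 0.0 + 8.79·3.0·cos²11.1°·tan34.1° = 0.0 + 8.79·3.0·0.9629·0.6771 = 17.192 kPa
Denominator = 18.6·3.0·sin11.1°·cos11.1° = 18.6·3.0·0.1925·0.9813 = 10.542 kPa
FS = 17.192 / 10.542 = 1.631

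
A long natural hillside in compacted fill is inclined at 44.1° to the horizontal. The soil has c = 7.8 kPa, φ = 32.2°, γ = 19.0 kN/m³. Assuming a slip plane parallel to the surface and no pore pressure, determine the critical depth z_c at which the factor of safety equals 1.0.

Setting FS = 1.00 in FS = [c + γz cos²β tanφ] / [γz sinβ cosβ] and solving for z:
z = c / [γ cosβ (FS·sinβ − cosβ·tanφ)]
  = 7.8 / [19.0·cos44.1°·(1.00·sin44.1° − cos44.1°·tan32.2°)]
  = 7.8 / [19.0·0.7181·(1.00·0.6959 − 0.7181·0.6297)]
  = 7.8 / 3.3249 = 2.346 m

z_c = 2.35 m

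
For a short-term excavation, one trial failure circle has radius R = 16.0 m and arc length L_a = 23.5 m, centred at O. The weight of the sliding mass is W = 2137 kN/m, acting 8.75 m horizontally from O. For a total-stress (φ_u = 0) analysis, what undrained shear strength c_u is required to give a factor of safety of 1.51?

FS = c_u·L_a·R / (W·d), so c_u = FS·W·d / (L_a·R).
c_u = 1.51·2137·8.75 / (23.50·16.0) = 28235.1 / 376.00 = 75.09 kPa

c_u = 75.1 kPa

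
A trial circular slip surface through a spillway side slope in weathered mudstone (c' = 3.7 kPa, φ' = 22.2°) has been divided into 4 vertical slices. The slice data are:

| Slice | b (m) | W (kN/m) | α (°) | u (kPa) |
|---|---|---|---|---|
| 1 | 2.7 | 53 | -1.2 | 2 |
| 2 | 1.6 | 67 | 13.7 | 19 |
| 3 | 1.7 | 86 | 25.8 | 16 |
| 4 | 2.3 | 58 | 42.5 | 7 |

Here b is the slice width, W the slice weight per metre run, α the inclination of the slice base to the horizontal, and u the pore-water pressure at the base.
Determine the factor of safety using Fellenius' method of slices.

FS = 1.05

Ordinary method of slices: FS = Σ[c'·Δl_i + (W_i cosα_i − u_i·Δl_i)·tanφ'] / Σ W_i sinα_i, with Δl_i = b_i / cosα_i.
Slice 1: Δl = 2.7/cos(-1.2°) = 2.701 m; N'_1 = 53·cos(-1.2°) − 2·2.701 = 47.6; c'Δl = 9.99; W sinα = -1.1
Slice 2: Δl = 1.6/cos13.7° = 1.647 m; N'_2 = 67·cos13.7° − 19·1.647 = 33.8; c'Δl = 6.09; W sinα = 15.9
Slice 3: Δl = 1.7/cos25.8° = 1.888 m; N'_3 = 86·cos25.8° − 16·1.888 = 47.2; c'Δl = 6.99; W sinα = 37.4
Slice 4: Δl = 2.3/cos42.5° = 3.120 m; N'_4 = 58·cos42.5° − 7·3.120 = 20.9; c'Δl = 11.54; W sinα = 39.2
Σc'Δl = 34.6 kN/m; ΣN' = 149.5 kN/m; ΣW sinα = 91.4 kN/m
Resisting = 34.6 + 149.5·tan22.2° = 34.6 + 61.0 = 95.6 kN/m
FS = 95.6 / 91.4 = 1.047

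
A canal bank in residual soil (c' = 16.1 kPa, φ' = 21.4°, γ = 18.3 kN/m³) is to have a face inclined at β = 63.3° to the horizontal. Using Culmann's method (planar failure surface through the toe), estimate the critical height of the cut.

Culmann's analysis gives the critical failure plane at α_cr = (β + φ')/2 = (63.3 + 21.4)/2 = 42.3°, and the critical height
H_c = (4c'/γ) · sinβ cosφ' / [1 − cos(β − φ')]
    = (4·16.1/18.3) · sin63.3°·cos21.4° / [1 − cos(41.9°)]
    = 3.519 · 0.8934·0.9311 / [1 − 0.7443]
    = 3.519 · 0.8318 / 0.2557
    = 11.45 m

H_c = 11.45 m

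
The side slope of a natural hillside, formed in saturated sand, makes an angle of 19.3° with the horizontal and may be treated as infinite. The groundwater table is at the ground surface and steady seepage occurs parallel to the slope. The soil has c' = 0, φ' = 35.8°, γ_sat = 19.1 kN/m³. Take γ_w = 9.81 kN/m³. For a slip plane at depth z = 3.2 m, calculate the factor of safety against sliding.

FS = 1.00

With seepage parallel to the slope and the water table at the surface, the effective normal stress on the slip plane uses the buoyant unit weight γ' = γ_sat − γ_w while the driving shear stress uses γ_sat:
FS = [c' + γ' z cos²β tanφ'] / [γ_sat z sinβ cosβ]
(For c' = 0 this reduces to FS = (γ'/γ_sat)·tanφ'/tanβ.)
γ' = 19.1 − 9.81 = 9.29 kN/m³
Numerator = 0.0 + 9.29·3.2·cos²19.3°·tan35.8° = 0.0 + 9.29·3.2·0.8908·0.7212 = 19.098 kPa
Denominator = 19.1·3.2·sin19.3°·cos19.3° = 19.1·3.2·0.3305·0.9438 = 19.066 kPa
FS = 19.098 / 19.066 = 1.002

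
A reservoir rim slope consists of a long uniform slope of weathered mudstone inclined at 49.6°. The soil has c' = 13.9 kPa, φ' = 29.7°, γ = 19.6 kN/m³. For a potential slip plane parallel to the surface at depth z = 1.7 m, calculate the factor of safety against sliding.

FS = 1.33

For an infinite slope with a slip plane parallel to the surface (no pore pressure): FS = [c' + γz cos²β tanφ'] / [γz sinβ cosβ].
γz = 19.6·1.7 = 33.32 kN/m²
Numerator = 13.9 + 33.32·cos²49.6°·tan29.7° = 13.9 + 33.32·0.4201·0.5704 = 21.883 kPa
Denominator = 33.32·sin49.6°·cos49.6° = 33.32·0.7615·0.6481 = 16.446 kPa
FS = 21.883 / 16.446 = 1.331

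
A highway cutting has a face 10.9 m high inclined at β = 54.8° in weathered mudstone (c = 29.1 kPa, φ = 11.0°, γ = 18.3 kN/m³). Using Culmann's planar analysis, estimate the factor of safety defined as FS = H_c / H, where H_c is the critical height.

H_c = (4c/γ) · sinβ cosφ / [1 − cos(β − φ)]
    = (4·29.1/18.3) · sin54.8°·cos11.0° / [1 − cos43.8°]
    = 6.361 · 0.8021 / 0.2782 = 18.34 m
FS = H_c / H = 18.34 / 10.9 = 1.682

FS = 1.68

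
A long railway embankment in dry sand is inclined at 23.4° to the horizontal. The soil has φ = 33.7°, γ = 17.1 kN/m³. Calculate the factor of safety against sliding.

For a dry cohesionless infinite slope the factor of safety is FS = tanφ / tanβ.
FS = tan33.7° / tan23.4° = 0.6669 / 0.4327 = 1.541

FS = 1.54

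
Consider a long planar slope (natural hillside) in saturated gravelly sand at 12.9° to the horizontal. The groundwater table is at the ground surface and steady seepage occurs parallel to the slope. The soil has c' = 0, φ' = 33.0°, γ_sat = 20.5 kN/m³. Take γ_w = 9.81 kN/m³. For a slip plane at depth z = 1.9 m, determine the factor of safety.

FS = 1.48

With seepage parallel to the slope and the water table at the surface, the effective normal stress on the slip plane uses the buoyant unit weight γ' = γ_sat − γ_w while the driving shear stress uses γ_sat:
FS = [c' + γ' z cos²β tanφ'] / [γ_sat z sinβ cosβ]
(For c' = 0 this reduces to FS = (γ'/γ_sat)·tanφ'/tanβ.)
γ' = 20.5 − 9.81 = 10.69 kN/m³
Numerator = 0.0 + 10.69·1.9·cos²12.9°·tan33.0° = 0.0 + 10.69·1.9·0.9502·0.6494 = 12.533 kPa
Denominator = 20.5·1.9·sin12.9°·cos12.9° = 20.5·1.9·0.2233·0.9748 = 8.476 kPa
FS = 12.533 / 8.476 = 1.479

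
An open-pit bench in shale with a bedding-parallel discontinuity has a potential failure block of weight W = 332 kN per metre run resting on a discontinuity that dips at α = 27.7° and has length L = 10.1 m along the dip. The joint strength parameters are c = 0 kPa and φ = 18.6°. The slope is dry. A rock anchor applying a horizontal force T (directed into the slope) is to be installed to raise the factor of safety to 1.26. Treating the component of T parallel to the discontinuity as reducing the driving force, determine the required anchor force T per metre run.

T = 75 kN/m

Resolving forces along and normal to the sliding plane, with the horizontal anchor force T adding T·sinα to the effective normal force and T·cosα acting up the plane against the driving force:
FS = [cL + (W cosα + T sinα) tanφ] / [W sinα − T cosα]
Without the anchor: N' = 294.0 kN/m, driving T_d = 154.3 kN/m, resisting R = 0·10.1 + 294.0·tan18.6° = 98.9 kN/m, FS = 0.64.
Setting FS = 1.26 and solving for T:
1.26·(154.3 − T cos27.7°) = 98.9 + T sin27.7°·tan18.6°
T·(sin27.7°·tan18.6° + 1.26·cos27.7°) = 1.26·154.3 − 98.9
T·(0.4648·0.3365 + 1.26·0.8854) = 194.5 − 98.9 = 95.5
T·1.2720 = 95.5
T = 75.1 kN/m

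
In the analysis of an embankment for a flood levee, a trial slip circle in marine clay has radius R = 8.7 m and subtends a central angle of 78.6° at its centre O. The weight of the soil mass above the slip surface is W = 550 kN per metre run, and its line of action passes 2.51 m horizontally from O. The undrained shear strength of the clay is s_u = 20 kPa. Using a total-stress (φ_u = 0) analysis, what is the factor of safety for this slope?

Taking moments about the centre O, the resisting moment is provided by the undrained shear strength acting along the arc:
Arc length L_a = R·θ = 8.7·(78.6°·π/180) = 8.7·1.3718 = 11.93 m
M_R = s_u·L_a·R = 20·11.93·8.7 = 2076.7 kN·m/m
M_D = W·d = 550·2.51 = 1380.5 kN·m/m
FS = M_R / M_D = 2076.7 / 1380.5 = 1.504

FS = 1.50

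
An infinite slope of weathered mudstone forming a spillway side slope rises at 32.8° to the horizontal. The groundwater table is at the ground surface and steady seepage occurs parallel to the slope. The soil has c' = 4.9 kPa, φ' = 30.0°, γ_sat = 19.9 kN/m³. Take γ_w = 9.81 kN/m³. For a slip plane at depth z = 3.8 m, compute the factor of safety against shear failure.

FS = 0.60

With seepage parallel to the slope and the water table at the surface, the effective normal stress on the slip plane uses the buoyant unit weight γ' = γ_sat − γ_w while the driving shear stress uses γ_sat:
FS = [c' + γ' z cos²β tanφ'] / [γ_sat z sinβ cosβ]
γ' = 19.9 − 9.81 = 10.09 kN/m³
Numerator = 4.9 + 10.09·3.8·cos²32.8°·tan30.0° = 4.9 + 10.09·3.8·0.7066·0.5774 = 20.541 kPa
Denominator = 19.9·3.8·sin32.8°·cos32.8° = 19.9·3.8·0.5417·0.8406 = 34.433 kPa
FS = 20.541 / 34.433 = 0.597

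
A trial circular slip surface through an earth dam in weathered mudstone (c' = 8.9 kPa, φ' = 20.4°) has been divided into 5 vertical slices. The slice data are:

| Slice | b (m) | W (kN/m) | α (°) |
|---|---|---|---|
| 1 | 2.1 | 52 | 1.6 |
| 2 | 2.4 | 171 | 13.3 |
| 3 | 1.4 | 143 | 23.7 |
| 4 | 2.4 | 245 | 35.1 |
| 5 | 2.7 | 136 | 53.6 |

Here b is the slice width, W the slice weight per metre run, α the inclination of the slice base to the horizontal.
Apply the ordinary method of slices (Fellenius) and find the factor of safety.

Ordinary method of slices: FS = Σ[c'·Δl_i + (W_i cosα_i)·tanφ'] / Σ W_i sinα_i, with Δl_i = b_i / cosα_i.
Slice 1: Δl = 2.1/cos1.6° = 2.101 m; N'_1 = 52·cos1.6° = 52.0; c'Δl = 18.70; W sinα = 1.5
Slice 2: Δl = 2.4/cos13.3° = 2.466 m; N'_2 = 171·cos13.3° = 166.4; c'Δl = 21.95; W sinα = 39.3
Slice 3: Δl = 1.4/cos23.7° = 1.529 m; N'_3 = 143·cos23.7° = 130.9; c'Δl = 13.61; W sinα = 57.5
Slice 4: Δl = 2.4/cos35.1° = 2.933 m; N'_4 = 245·cos35.1° = 200.4; c'Δl = 26.11; W sinα = 140.9
Slice 5: Δl = 2.7/cos53.6° = 4.550 m; N'_5 = 136·cos53.6° = 80.7; c'Δl = 40.49; W sinα = 109.5
Σc'Δl = 120.9 kN/m; ΣN' = 630.5 kN/m; ΣW sinα = 348.6 kN/m
Resisting = 120.9 + 630.5·tan20.4° = 120.9 + 234.5 = 355.3 kN/m
FS = 355.3 / 348.6 = 1.019

FS = 1.02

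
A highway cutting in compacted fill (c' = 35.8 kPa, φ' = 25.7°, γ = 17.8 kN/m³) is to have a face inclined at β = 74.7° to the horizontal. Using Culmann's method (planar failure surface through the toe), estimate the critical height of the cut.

Culmann's analysis gives the critical failure plane at α_cr = (β + φ')/2 = (74.7 + 25.7)/2 = 50.2°, and the critical height
H_c = (4c'/γ) · sinβ cosφ' / [1 − cos(β − φ')]
    = (4·35.8/17.8) · sin74.7°·cos25.7° / [1 − cos(49.0°)]
    = 8.045 · 0.9646·0.9011 / [1 − 0.6561]
    = 8.045 · 0.8691 / 0.3439
    = 20.33 m

H_c = 20.33 m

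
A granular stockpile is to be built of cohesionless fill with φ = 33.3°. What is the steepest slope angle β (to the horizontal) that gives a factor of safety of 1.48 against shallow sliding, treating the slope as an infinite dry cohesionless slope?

β = 23.9°

For an infinite dry cohesionless slope FS = tanφ/tanβ, so tanβ = tanφ / FS.
tanβ = tan33.3° / 1.48 = 0.6569 / 1.48 = 0.4438
β = arctan(0.4438) = 23.93°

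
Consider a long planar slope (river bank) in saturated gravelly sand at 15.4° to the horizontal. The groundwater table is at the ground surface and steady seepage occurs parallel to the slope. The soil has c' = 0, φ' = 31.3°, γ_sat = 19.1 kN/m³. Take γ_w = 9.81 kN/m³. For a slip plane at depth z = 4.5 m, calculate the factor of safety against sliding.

With seepage parallel to the slope and the water table at the surface, the effective normal stress on the slip plane uses the buoyant unit weight γ' = γ_sat − γ_w while the driving shear stress uses γ_sat:
FS = [c' + γ' z cos²β tanφ'] / [γ_sat z sinβ cosβ]
(For c' = 0 this reduces to FS = (γ'/γ_sat)·tanφ'/tanβ.)
γ' = 19.1 − 9.81 = 9.29 kN/m³
Numerator = 0.0 + 9.29·4.5·cos²15.4°·tan31.3° = 0.0 + 9.29·4.5·0.9295·0.6080 = 23.625 kPa
Denominator = 19.1·4.5·sin15.4°·cos15.4° = 19.1·4.5·0.2656·0.9641 = 22.005 kPa
FS = 23.625 / 22.005 = 1.074

FS = 1.07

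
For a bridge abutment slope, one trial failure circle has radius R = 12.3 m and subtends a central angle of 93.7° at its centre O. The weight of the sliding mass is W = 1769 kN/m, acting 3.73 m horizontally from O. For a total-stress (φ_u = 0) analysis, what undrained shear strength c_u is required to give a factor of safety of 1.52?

c_u = 40.5 kPa

FS = c_u·L_a·R / (W·d), so c_u = FS·W·d / (L_a·R).
Arc length L_a = R·θ = 12.3·(93.7°·π/180) = 12.3·1.6354 = 20.12 m
c_u = 1.52·1769·3.73 / (20.12·12.3) = 10029.5 / 247.42 = 40.54 kPa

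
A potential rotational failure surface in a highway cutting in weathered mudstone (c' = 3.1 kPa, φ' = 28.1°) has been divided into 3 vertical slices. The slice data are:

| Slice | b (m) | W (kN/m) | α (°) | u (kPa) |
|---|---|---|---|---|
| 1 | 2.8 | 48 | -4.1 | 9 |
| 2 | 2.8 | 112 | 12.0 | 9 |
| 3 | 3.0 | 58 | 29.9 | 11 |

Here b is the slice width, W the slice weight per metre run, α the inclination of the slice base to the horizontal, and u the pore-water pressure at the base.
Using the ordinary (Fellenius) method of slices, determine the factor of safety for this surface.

FS = 1.88

Ordinary method of slices: FS = Σ[c'·Δl_i + (W_i cosα_i − u_i·Δl_i)·tanφ'] / Σ W_i sinα_i, with Δl_i = b_i / cosα_i.
Slice 1: Δl = 2.8/cos(-4.1°) = 2.807 m; N'_1 = 48·cos(-4.1°) − 9·2.807 = 22.6; c'Δl = 8.70; W sinα = -3.4
Slice 2: Δl = 2.8/cos12.0° = 2.863 m; N'_2 = 112·cos12.0° − 9·2.863 = 83.8; c'Δl = 8.87; W sinα = 23.3
Slice 3: Δl = 3.0/cos29.9° = 3.461 m; N'_3 = 58·cos29.9° − 11·3.461 = 12.2; c'Δl = 10.73; W sinα = 28.9
Σc'Δl = 28.3 kN/m; ΣN' = 118.6 kN/m; ΣW sinα = 48.8 kN/m
Resisting = 28.3 + 118.6·tan28.1° = 28.3 + 63.3 = 91.6 kN/m
FS = 91.6 / 48.8 = 1.879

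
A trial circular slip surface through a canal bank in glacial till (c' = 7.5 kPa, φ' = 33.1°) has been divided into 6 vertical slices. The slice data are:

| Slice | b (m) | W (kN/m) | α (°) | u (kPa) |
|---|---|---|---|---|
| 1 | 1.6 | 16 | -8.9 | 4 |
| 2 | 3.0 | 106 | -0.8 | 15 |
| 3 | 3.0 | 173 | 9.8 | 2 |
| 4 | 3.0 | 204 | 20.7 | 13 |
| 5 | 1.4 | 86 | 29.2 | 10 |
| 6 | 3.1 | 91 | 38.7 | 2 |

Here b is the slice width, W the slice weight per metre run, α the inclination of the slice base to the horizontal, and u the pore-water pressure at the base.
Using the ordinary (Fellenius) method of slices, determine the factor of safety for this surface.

FS = 2.31

Ordinary method of slices: FS = Σ[c'·Δl_i + (W_i cosα_i − u_i·Δl_i)·tanφ'] / Σ W_i sinα_i, with Δl_i = b_i / cosα_i.
Slice 1: Δl = 1.6/cos(-8.9°) = 1.619 m; N'_1 = 16·cos(-8.9°) − 4·1.619 = 9.3; c'Δl = 12.15; W sinα = -2.5
Slice 2: Δl = 3.0/cos(-0.8°) = 3.000 m; N'_2 = 106·cos(-0.8°) − 15·3.000 = 61.0; c'Δl = 22.50; W sinα = -1.5
Slice 3: Δl = 3.0/cos9.8° = 3.044 m; N'_3 = 173·cos9.8° − 2·3.044 = 164.4; c'Δl = 22.83; W sinα = 29.4
Slice 4: Δl = 3.0/cos20.7° = 3.207 m; N'_4 = 204·cos20.7° − 13·3.207 = 149.1; c'Δl = 24.05; W sinα = 72.1
Slice 5: Δl = 1.4/cos29.2° = 1.604 m; N'_5 = 86·cos29.2° − 10·1.604 = 59.0; c'Δl = 12.03; W sinα = 42.0
Slice 6: Δl = 3.1/cos38.7° = 3.972 m; N'_6 = 91·cos38.7° − 2·3.972 = 63.1; c'Δl = 29.79; W sinα = 56.9
Σc'Δl = 123.4 kN/m; ΣN' = 505.9 kN/m; ΣW sinα = 196.5 kN/m
Resisting = 123.4 + 505.9·tan33.1° = 123.4 + 329.8 = 453.2 kN/m
FS = 453.2 / 196.5 = 2.307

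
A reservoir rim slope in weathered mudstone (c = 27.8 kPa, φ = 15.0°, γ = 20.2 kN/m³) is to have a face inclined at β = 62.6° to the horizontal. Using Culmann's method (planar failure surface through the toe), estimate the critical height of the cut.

H_c = 14.49 m

Culmann's analysis gives the critical failure plane at α_cr = (β + φ)/2 = (62.6 + 15.0)/2 = 38.8°, and the critical height
H_c = (4c/γ) · sinβ cosφ / [1 − cos(β − φ)]
    = (4·27.8/20.2) · sin62.6°·cos15.0° / [1 − cos(47.6°)]
    = 5.505 · 0.8878·0.9659 / [1 − 0.6743]
    = 5.505 · 0.8576 / 0.3257
    = 14.49 m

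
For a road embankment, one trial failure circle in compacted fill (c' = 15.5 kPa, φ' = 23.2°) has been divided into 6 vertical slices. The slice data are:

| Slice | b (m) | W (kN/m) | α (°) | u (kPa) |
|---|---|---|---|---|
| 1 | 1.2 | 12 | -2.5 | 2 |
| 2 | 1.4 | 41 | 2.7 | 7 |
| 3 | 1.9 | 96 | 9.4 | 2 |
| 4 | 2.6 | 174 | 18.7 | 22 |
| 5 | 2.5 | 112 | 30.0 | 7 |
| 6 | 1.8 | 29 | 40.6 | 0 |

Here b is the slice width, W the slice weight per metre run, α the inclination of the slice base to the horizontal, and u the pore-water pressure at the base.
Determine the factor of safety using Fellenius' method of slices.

Ordinary method of slices: FS = Σ[c'·Δl_i + (W_i cosα_i − u_i·Δl_i)·tanφ'] / Σ W_i sinα_i, with Δl_i = b_i / cosα_i.
Slice 1: Δl = 1.2/cos(-2.5°) = 1.201 m; N'_1 = 12·cos(-2.5°) − 2·1.201 = 9.6; c'Δl = 18.62; W sinα = -0.5
Slice 2: Δl = 1.4/cos2.7° = 1.402 m; N'_2 = 41·cos2.7° − 7·1.402 = 31.1; c'Δl = 21.72; W sinα = 1.9
Slice 3: Δl = 1.9/cos9.4° = 1.926 m; N'_3 = 96·cos9.4° − 2·1.926 = 90.9; c'Δl = 29.85; W sinα = 15.7
Slice 4: Δl = 2.6/cos18.7° = 2.745 m; N'_4 = 174·cos18.7° − 22·2.745 = 104.4; c'Δl = 42.55; W sinα = 55.8
Slice 5: Δl = 2.5/cos30.0° = 2.887 m; N'_5 = 112·cos30.0° − 7·2.887 = 76.8; c'Δl = 44.74; W sinα = 56.0
Slice 6: Δl = 1.8/cos40.6° = 2.371 m; N'_6 = 29·cos40.6° − 0·2.371 = 22.0; c'Δl = 36.75; W sinα = 18.9
Σc'Δl = 194.2 kN/m; ΣN' = 334.8 kN/m; ΣW sinα = 147.7 kN/m
Resisting = 194.2 + 334.8·tan23.2° = 194.2 + 143.5 = 337.7 kN/m
FS = 337.7 / 147.7 = 2.286

FS = 2.29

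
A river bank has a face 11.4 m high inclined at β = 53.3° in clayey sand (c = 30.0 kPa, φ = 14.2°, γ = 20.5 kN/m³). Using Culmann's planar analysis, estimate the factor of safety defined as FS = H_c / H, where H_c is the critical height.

H_c = (4c/γ) · sinβ cosφ / [1 − cos(β − φ)]
    = (4·30.0/20.5) · sin53.3°·cos14.2° / [1 − cos39.1°]
    = 5.854 · 0.7773 / 0.2240 = 20.32 m
FS = H_c / H = 20.32 / 11.4 = 1.782

FS = 1.78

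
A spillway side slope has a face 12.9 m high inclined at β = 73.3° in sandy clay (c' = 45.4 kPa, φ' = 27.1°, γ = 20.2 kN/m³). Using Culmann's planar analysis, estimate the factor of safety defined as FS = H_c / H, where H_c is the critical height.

H_c = (4c'/γ) · sinβ cosφ' / [1 − cos(β − φ')]
    = (4·45.4/20.2) · sin73.3°·cos27.1° / [1 − cos46.2°]
    = 8.990 · 0.8527 / 0.3079 = 24.90 m
FS = H_c / H = 24.90 / 12.9 = 1.930

FS = 1.93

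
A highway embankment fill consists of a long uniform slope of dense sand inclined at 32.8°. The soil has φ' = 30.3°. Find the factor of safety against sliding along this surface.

FS = 0.91

For a dry cohesionless infinite slope the factor of safety is FS = tanφ' / tanβ.
FS = tan30.3° / tan32.8° = 0.5844 / 0.6445 = 0.907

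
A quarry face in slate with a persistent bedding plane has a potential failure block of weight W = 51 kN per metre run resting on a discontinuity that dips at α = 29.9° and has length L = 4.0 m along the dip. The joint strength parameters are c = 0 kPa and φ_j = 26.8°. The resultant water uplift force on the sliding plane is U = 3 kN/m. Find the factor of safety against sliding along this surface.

FS = 0.82

Resolving the block weight along and normal to the plane and applying the Mohr–Coulomb strength on the joint:
N' = W cosα − U = 51·cos29.9° − 3 = 41.2 kN/m
Driving force T = W sinα = 51·sin29.9° = 25.4 kN/m
Resisting force R = c·L + N'·tanφ_j = 0·4.0 + 41.2·tan26.8° = 0.0 + 20.8 = 20.8 kN/m
FS = R / T = 20.8 / 25.4 = 0.819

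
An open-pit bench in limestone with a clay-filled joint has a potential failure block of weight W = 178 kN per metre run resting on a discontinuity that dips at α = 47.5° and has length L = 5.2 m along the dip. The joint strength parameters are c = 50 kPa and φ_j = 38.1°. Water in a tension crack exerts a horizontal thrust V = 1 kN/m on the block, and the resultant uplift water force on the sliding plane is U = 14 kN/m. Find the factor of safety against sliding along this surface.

Resolving the block weight along and normal to the plane and applying the Mohr–Coulomb strength on the joint:
N' = W cosα − U − V sinα = 178·cos47.5° − 14 − 1·sin47.5° = 105.5 kN/m
Driving force T = W sinα + V cosα = 178·sin47.5° + 1·cos47.5° = 131.9 kN/m
Resisting force R = c·L + N'·tanφ_j = 50·5.2 + 105.5·tan38.1° = 260.0 + 82.7 = 342.7 kN/m
FS = R / T = 342.7 / 131.9 = 2.598

FS = 2.60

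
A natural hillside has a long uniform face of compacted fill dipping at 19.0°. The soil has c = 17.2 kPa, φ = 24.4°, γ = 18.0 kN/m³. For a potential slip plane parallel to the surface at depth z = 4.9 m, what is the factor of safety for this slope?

FS = 1.95

For an infinite slope with a slip plane parallel to the surface (no pore pressure): FS = [c + γz cos²β tanφ] / [γz sinβ cosβ].
γz = 18.0·4.9 = 88.20 kN/m²
Numerator = 17.2 + 88.20·cos²19.0°·tan24.4° = 17.2 + 88.20·0.8940·0.4536 = 52.969 kPa
Denominator = 88.20·sin19.0°·cos19.0° = 88.20·0.3256·0.9455 = 27.151 kPa
FS = 52.969 / 27.151 = 1.951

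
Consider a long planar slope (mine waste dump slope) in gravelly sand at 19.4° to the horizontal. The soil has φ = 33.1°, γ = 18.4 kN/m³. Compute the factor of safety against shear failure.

For a dry cohesionless infinite slope the factor of safety is FS = tanφ / tanβ.
FS = tan33.1° / tan19.4° = 0.6519 / 0.3522 = 1.851

FS = 1.85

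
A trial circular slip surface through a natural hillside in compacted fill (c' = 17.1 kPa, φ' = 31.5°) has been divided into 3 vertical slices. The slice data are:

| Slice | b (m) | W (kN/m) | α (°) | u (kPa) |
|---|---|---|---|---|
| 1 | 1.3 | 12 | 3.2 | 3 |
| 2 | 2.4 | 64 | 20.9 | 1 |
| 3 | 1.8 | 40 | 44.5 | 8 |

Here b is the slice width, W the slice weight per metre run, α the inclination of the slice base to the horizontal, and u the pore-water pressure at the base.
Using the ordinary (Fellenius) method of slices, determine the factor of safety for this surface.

Ordinary method of slices: FS = Σ[c'·Δl_i + (W_i cosα_i − u_i·Δl_i)·tanφ'] / Σ W_i sinα_i, with Δl_i = b_i / cosα_i.
Slice 1: Δl = 1.3/cos3.2° = 1.302 m; N'_1 = 12·cos3.2° − 3·1.302 = 8.1; c'Δl = 22.26; W sinα = 0.7
Slice 2: Δl = 2.4/cos20.9° = 2.569 m; N'_2 = 64·cos20.9° − 1·2.569 = 57.2; c'Δl = 43.93; W sinα = 22.8
Slice 3: Δl = 1.8/cos44.5° = 2.524 m; N'_3 = 40·cos44.5° − 8·2.524 = 8.3; c'Δl = 43.15; W sinα = 28.0
Σc'Δl = 109.3 kN/m; ΣN' = 73.6 kN/m; ΣW sinα = 51.5 kN/m
Resisting = 109.3 + 73.6·tan31.5° = 109.3 + 45.1 = 154.5 kN/m
FS = 154.5 / 51.5 = 2.997

FS = 3.00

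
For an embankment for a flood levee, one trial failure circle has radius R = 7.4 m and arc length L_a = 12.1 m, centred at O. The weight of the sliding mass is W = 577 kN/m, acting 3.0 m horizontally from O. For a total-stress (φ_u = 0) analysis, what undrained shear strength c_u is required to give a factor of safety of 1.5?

c_u = 29.0 kPa

FS = c_u·L_a·R / (W·d), so c_u = FS·W·d / (L_a·R).
c_u = 1.5·577·3.0 / (12.10·7.4) = 2596.5 / 89.54 = 29.00 kPa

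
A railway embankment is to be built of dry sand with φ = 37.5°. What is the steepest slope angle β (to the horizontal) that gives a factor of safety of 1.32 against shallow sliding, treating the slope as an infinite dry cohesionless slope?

β = 30.2°

For an infinite dry cohesionless slope FS = tanφ/tanβ, so tanβ = tanφ / FS.
tanβ = tan37.5° / 1.32 = 0.7673 / 1.32 = 0.5813
β = arctan(0.5813) = 30.17°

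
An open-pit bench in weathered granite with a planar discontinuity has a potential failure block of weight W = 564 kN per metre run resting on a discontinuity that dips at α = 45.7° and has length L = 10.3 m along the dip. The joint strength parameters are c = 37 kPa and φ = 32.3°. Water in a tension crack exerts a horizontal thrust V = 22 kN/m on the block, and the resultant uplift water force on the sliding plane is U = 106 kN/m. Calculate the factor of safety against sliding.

FS = 1.32

Resolving the block weight along and normal to the plane and applying the Mohr–Coulomb strength on the joint:
N' = W cosα − U − V sinα = 564·cos45.7° − 106 − 22·sin45.7° = 272.2 kN/m
Driving force T = W sinα + V cosα = 564·sin45.7° + 22·cos45.7° = 419.0 kN/m
Resisting force R = c·L + N'·tanφ = 37·10.3 + 272.2·tan32.3° = 381.1 + 172.1 = 553.2 kN/m
FS = R / T = 553.2 / 419.0 = 1.320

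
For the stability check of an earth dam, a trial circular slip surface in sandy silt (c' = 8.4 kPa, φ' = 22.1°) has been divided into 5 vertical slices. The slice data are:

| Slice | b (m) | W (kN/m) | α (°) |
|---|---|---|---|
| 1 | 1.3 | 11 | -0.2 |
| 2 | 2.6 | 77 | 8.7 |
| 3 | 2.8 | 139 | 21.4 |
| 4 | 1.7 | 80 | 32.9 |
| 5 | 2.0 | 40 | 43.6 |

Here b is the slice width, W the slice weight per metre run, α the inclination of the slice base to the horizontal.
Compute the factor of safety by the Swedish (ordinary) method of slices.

Ordinary method of slices: FS = Σ[c'·Δl_i + (W_i cosα_i)·tanφ'] / Σ W_i sinα_i, with Δl_i = b_i / cosα_i.
Slice 1: Δl = 1.3/cos(-0.2°) = 1.300 m; N'_1 = 11·cos(-0.2°) = 11.0; c'Δl = 10.92; W sinα = -0.0
Slice 2: Δl = 2.6/cos8.7° = 2.630 m; N'_2 = 77·cos8.7° = 76.1; c'Δl = 22.09; W sinα = 11.6
Slice 3: Δl = 2.8/cos21.4° = 3.007 m; N'_3 = 139·cos21.4° = 129.4; c'Δl = 25.26; W sinα = 50.7
Slice 4: Δl = 1.7/cos32.9° = 2.025 m; N'_4 = 80·cos32.9° = 67.2; c'Δl = 17.01; W sinα = 43.5
Slice 5: Δl = 2.0/cos43.6° = 2.762 m; N'_5 = 40·cos43.6° = 29.0; c'Δl = 23.20; W sinα = 27.6
Σc'Δl = 98.5 kN/m; ΣN' = 312.7 kN/m; ΣW sinα = 133.4 kN/m
Resisting = 98.5 + 312.7·tan22.1° = 98.5 + 127.0 = 225.4 kN/m
FS = 225.4 / 133.4 = 1.690

FS = 1.69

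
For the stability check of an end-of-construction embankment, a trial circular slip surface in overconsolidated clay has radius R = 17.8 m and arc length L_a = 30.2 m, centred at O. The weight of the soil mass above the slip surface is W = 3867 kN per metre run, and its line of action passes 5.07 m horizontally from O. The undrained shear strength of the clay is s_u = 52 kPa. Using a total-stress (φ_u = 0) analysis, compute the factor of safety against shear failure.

FS = 1.43

Taking moments about the centre O, the resisting moment is provided by the undrained shear strength acting along the arc:
M_R = s_u·L_a·R = 52·30.20·17.8 = 27953.1 kN·m/m
M_D = W·d = 3867·5.07 = 19605.7 kN·m/m
FS = M_R / M_D = 27953.1 / 19605.7 = 1.426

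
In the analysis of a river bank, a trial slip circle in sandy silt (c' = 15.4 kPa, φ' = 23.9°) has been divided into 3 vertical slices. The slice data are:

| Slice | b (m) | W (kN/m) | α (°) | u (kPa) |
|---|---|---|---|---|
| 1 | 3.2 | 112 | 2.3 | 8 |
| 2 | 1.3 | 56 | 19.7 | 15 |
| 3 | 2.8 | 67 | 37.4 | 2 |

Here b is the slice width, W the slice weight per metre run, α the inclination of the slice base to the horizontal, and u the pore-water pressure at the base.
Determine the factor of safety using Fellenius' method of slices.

FS = 3.09

Ordinary method of slices: FS = Σ[c'·Δl_i + (W_i cosα_i − u_i·Δl_i)·tanφ'] / Σ W_i sinα_i, with Δl_i = b_i / cosα_i.
Slice 1: Δl = 3.2/cos2.3° = 3.203 m; N'_1 = 112·cos2.3° − 8·3.203 = 86.3; c'Δl = 49.32; W sinα = 4.5
Slice 2: Δl = 1.3/cos19.7° = 1.381 m; N'_2 = 56·cos19.7° − 15·1.381 = 32.0; c'Δl = 21.26; W sinα = 18.9
Slice 3: Δl = 2.8/cos37.4° = 3.525 m; N'_3 = 67·cos37.4° − 2·3.525 = 46.2; c'Δl = 54.28; W sinα = 40.7
Σc'Δl = 124.9 kN/m; ΣN' = 164.5 kN/m; ΣW sinα = 64.1 kN/m
Resisting = 124.9 + 164.5·tan23.9° = 124.9 + 72.9 = 197.7 kN/m
FS = 197.7 / 64.1 = 3.087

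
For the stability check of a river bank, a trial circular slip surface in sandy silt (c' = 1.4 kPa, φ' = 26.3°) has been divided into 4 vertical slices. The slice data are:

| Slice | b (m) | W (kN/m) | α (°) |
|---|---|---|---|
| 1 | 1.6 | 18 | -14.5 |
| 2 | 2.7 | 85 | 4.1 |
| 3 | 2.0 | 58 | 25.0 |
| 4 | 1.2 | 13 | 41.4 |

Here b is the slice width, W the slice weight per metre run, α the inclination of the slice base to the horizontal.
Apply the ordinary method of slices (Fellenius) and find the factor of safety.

FS = 2.67

Ordinary method of slices: FS = Σ[c'·Δl_i + (W_i cosα_i)·tanφ'] / Σ W_i sinα_i, with Δl_i = b_i / cosα_i.
Slice 1: Δl = 1.6/cos(-14.5°) = 1.653 m; N'_1 = 18·cos(-14.5°) = 17.4; c'Δl = 2.31; W sinα = -4.5
Slice 2: Δl = 2.7/cos4.1° = 2.707 m; N'_2 = 85·cos4.1° = 84.8; c'Δl = 3.79; W sinα = 6.1
Slice 3: Δl = 2.0/cos25.0° = 2.207 m; N'_3 = 58·cos25.0° = 52.6; c'Δl = 3.09; W sinα = 24.5
Slice 4: Δl = 1.2/cos41.4° = 1.600 m; N'_4 = 13·cos41.4° = 9.8; c'Δl = 2.24; W sinα = 8.6
Σc'Δl = 11.4 kN/m; ΣN' = 164.5 kN/m; ΣW sinα = 34.7 kN/m
Resisting = 11.4 + 164.5·tan26.3° = 11.4 + 81.3 = 92.7 kN/m
FS = 92.7 / 34.7 = 2.674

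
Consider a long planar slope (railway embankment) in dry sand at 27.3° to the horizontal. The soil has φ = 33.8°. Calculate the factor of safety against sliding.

FS = 1.30

For a dry cohesionless infinite slope the factor of safety is FS = tanφ / tanβ.
FS = tan33.8° / tan27.3° = 0.6694 / 0.5161 = 1.297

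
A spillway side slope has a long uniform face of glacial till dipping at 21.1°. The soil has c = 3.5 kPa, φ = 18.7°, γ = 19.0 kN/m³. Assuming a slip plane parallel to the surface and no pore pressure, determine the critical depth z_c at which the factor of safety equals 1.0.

z_c = 4.47 m

Setting FS = 1.00 in FS = [c + γz cos²β tanφ] / [γz sinβ cosβ] and solving for z:
z = c / [γ cosβ (FS·sinβ − cosβ·tanφ)]
  = 3.5 / [19.0·cos21.1°·(1.00·sin21.1° − cos21.1°·tan18.7°)]
  = 3.5 / [19.0·0.9330·(1.00·0.3600 − 0.9330·0.3385)]
  = 3.5 / 0.7837 = 4.466 m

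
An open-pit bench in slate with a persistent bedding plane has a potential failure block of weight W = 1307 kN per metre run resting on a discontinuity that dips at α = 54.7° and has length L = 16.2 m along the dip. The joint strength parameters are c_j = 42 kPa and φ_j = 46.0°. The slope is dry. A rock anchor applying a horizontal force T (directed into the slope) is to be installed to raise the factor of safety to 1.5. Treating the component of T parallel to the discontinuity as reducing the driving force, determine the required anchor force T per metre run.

Resolving forces along and normal to the sliding plane, with the horizontal anchor force T adding T·sinα to the effective normal force and T·cosα acting up the plane against the driving force:
FS = [c_jL + (W cosα + T sinα) tanφ_j] / [W sinα − T cosα]
Without the anchor: N' = 755.3 kN/m, driving T_d = 1066.7 kN/m, resisting R = 42·16.2 + 755.3·tan46.0° = 1462.5 kN/m, FS = 1.37.
Setting FS = 1.5 and solving for T:
1.5·(1066.7 − T cos54.7°) = 1462.5 + T sin54.7°·tan46.0°
T·(sin54.7°·tan46.0° + 1.5·cos54.7°) = 1.5·1066.7 − 1462.5
T·(0.8161·1.0355 + 1.5·0.5779) = 1600.0 − 1462.5 = 137.5
T·1.7119 = 137.5
T = 80.3 kN/m

T = 80 kN/m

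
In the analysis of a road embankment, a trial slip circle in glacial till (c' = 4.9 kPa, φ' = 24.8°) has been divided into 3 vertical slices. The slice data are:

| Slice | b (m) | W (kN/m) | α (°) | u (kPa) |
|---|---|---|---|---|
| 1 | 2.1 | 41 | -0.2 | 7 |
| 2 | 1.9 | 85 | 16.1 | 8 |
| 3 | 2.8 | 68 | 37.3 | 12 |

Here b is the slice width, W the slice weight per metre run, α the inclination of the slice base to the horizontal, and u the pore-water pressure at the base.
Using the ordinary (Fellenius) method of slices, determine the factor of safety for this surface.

Ordinary method of slices: FS = Σ[c'·Δl_i + (W_i cosα_i − u_i·Δl_i)·tanφ'] / Σ W_i sinα_i, with Δl_i = b_i / cosα_i.
Slice 1: Δl = 2.1/cos(-0.2°) = 2.100 m; N'_1 = 41·cos(-0.2°) − 7·2.100 = 26.3; c'Δl = 10.29; W sinα = -0.1
Slice 2: Δl = 1.9/cos16.1° = 1.978 m; N'_2 = 85·cos16.1° − 8·1.978 = 65.8; c'Δl = 9.69; W sinα = 23.6
Slice 3: Δl = 2.8/cos37.3° = 3.520 m; N'_3 = 68·cos37.3° − 12·3.520 = 11.9; c'Δl = 17.25; W sinα = 41.2
Σc'Δl = 37.2 kN/m; ΣN' = 104.0 kN/m; ΣW sinα = 64.6 kN/m
Resisting = 37.2 + 104.0·tan24.8° = 37.2 + 48.1 = 85.3 kN/m
FS = 85.3 / 64.6 = 1.319

FS = 1.32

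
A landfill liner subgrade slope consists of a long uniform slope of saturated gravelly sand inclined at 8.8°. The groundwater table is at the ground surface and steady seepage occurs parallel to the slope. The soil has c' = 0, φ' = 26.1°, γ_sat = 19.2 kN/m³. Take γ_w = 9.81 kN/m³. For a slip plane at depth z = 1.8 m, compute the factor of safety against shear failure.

With seepage parallel to the slope and the water table at the surface, the effective normal stress on the slip plane uses the buoyant unit weight γ' = γ_sat − γ_w while the driving shear stress uses γ_sat:
FS = [c' + γ' z cos²β tanφ'] / [γ_sat z sinβ cosβ]
(For c' = 0 this reduces to FS = (γ'/γ_sat)·tanφ'/tanβ.)
γ' = 19.2 − 9.81 = 9.39 kN/m³
Numerator = 0.0 + 9.39·1.8·cos²8.8°·tan26.1° = 0.0 + 9.39·1.8·0.9766·0.4899 = 8.086 kPa
Denominator = 19.2·1.8·sin8.8°·cos8.8° = 19.2·1.8·0.1530·0.9882 = 5.225 kPa
FS = 8.086 / 5.225 = 1.548

FS = 1.55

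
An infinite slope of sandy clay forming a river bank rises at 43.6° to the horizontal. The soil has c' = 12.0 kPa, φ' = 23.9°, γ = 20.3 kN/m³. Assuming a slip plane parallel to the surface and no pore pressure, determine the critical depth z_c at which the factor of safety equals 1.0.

z_c = 2.21 m

Setting FS = 1.00 in FS = [c' + γz cos²β tanφ'] / [γz sinβ cosβ] and solving for z:
z = c' / [γ cosβ (FS·sinβ − cosβ·tanφ')]
  = 12.0 / [20.3·cos43.6°·(1.00·sin43.6° − cos43.6°·tan23.9°)]
  = 12.0 / [20.3·0.7242·(1.00·0.6896 − 0.7242·0.4431)]
  = 12.0 / 5.4203 = 2.214 m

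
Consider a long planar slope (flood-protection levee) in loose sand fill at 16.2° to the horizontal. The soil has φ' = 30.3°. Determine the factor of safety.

FS = 2.01

For a dry cohesionless infinite slope the factor of safety is FS = tanφ' / tanβ.
FS = tan30.3° / tan16.2° = 0.5844 / 0.2905 = 2.011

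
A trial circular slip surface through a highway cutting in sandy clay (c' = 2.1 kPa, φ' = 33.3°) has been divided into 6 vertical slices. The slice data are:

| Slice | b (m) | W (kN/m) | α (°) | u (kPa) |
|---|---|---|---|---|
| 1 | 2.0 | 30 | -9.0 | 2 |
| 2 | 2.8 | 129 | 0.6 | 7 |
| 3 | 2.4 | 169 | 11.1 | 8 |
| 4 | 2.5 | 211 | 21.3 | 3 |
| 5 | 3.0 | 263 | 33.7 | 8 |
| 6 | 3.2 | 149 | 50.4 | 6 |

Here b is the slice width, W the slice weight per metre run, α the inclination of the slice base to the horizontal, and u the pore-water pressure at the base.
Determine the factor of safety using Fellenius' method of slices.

Ordinary method of slices: FS = Σ[c'·Δl_i + (W_i cosα_i − u_i·Δl_i)·tanφ'] / Σ W_i sinα_i, with Δl_i = b_i / cosα_i.
Slice 1: Δl = 2.0/cos(-9.0°) = 2.025 m; N'_1 = 30·cos(-9.0°) − 2·2.025 = 25.6; c'Δl = 4.25; W sinα = -4.7
Slice 2: Δl = 2.8/cos0.6° = 2.800 m; N'_2 = 129·cos0.6° − 7·2.800 = 109.4; c'Δl = 5.88; W sinα = 1.4
Slice 3: Δl = 2.4/cos11.1° = 2.446 m; N'_3 = 169·cos11.1° − 8·2.446 = 146.3; c'Δl = 5.14; W sinα = 32.5
Slice 4: Δl = 2.5/cos21.3° = 2.683 m; N'_4 = 211·cos21.3° − 3·2.683 = 188.5; c'Δl = 5.63; W sinα = 76.6
Slice 5: Δl = 3.0/cos33.7° = 3.606 m; N'_5 = 263·cos33.7° − 8·3.606 = 190.0; c'Δl = 7.57; W sinα = 145.9
Slice 6: Δl = 3.2/cos50.4° = 5.020 m; N'_6 = 149·cos50.4° − 6·5.020 = 64.9; c'Δl = 10.54; W sinα = 114.8
Σc'Δl = 39.0 kN/m; ΣN' = 724.6 kN/m; ΣW sinα = 366.6 kN/m
Resisting = 39.0 + 724.6·tan33.3° = 39.0 + 476.0 = 515.0 kN/m
FS = 515.0 / 366.6 = 1.405

FS = 1.40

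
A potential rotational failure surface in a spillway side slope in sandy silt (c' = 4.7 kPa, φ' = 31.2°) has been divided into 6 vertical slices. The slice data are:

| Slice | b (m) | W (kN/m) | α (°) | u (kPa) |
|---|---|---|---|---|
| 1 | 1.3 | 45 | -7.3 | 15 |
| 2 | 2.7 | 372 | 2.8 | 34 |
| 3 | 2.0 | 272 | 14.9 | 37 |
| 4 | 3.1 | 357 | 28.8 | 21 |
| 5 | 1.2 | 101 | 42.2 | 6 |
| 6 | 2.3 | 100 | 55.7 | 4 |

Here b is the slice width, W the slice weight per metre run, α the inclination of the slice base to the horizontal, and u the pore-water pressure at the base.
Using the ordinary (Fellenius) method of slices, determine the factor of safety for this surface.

Ordinary method of slices: FS = Σ[c'·Δl_i + (W_i cosα_i − u_i·Δl_i)·tanφ'] / Σ W_i sinα_i, with Δl_i = b_i / cosα_i.
Slice 1: Δl = 1.3/cos(-7.3°) = 1.311 m; N'_1 = 45·cos(-7.3°) − 15·1.311 = 25.0; c'Δl = 6.16; W sinα = -5.7
Slice 2: Δl = 2.7/cos2.8° = 2.703 m; N'_2 = 372·cos2.8° − 34·2.703 = 279.6; c'Δl = 12.71; W sinα = 18.2
Slice 3: Δl = 2.0/cos14.9° = 2.070 m; N'_3 = 272·cos14.9° − 37·2.070 = 186.3; c'Δl = 9.73; W sinα = 69.9
Slice 4: Δl = 3.1/cos28.8° = 3.538 m; N'_4 = 357·cos28.8° − 21·3.538 = 238.6; c'Δl = 16.63; W sinα = 172.0
Slice 5: Δl = 1.2/cos42.2° = 1.620 m; N'_5 = 101·cos42.2° − 6·1.620 = 65.1; c'Δl = 7.61; W sinα = 67.8
Slice 6: Δl = 2.3/cos55.7° = 4.081 m; N'_6 = 100·cos55.7° − 4·4.081 = 40.0; c'Δl = 19.18; W sinα = 82.6
Σc'Δl = 72.0 kN/m; ΣN' = 834.6 kN/m; ΣW sinα = 404.8 kN/m
Resisting = 72.0 + 834.6·tan31.2° = 72.0 + 505.4 = 577.5 kN/m
FS = 577.5 / 404.8 = 1.426

FS = 1.43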